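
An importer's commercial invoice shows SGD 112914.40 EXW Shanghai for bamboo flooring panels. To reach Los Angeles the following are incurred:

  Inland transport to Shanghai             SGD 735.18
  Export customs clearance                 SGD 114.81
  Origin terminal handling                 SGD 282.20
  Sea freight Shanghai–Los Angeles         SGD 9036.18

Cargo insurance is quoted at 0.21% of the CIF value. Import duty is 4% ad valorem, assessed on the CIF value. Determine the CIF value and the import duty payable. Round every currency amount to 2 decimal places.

CIF value: SGD 123341.79; import duty: SGD 4933.67

Let C be the CIF value. C = EXW price + pre-shipment costs + freight + 0.21% × C
C − 0.21% × C = 112914.40 + 735.18 + 114.81 + 282.20 + 9036.18
0.9979 × C = 123082.77
C = 123082.77 / 0.9979 = 123341.79
Insurance premium = 0.21% × 123341.79 = 259.02
Import duty = 123341.79 × 4% = 4933.67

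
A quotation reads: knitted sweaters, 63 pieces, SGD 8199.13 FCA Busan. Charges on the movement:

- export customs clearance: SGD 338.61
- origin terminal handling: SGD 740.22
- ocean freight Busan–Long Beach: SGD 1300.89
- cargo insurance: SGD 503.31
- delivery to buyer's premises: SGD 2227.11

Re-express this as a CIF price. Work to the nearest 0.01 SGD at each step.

CIF price: SGD 10743.55

Not relevant to the conversion: export clearance — on the seller under both FCA and CIF; already in the FCA price and stays in the CIF price. delivery — on the buyer under both terms; not part of either seller's price.
From FCA to CIF, the seller additionally bears: origin terminal, freight, insurance.
CIF price = 8199.13 + 740.22 + 1300.89 + 503.31 = 10743.55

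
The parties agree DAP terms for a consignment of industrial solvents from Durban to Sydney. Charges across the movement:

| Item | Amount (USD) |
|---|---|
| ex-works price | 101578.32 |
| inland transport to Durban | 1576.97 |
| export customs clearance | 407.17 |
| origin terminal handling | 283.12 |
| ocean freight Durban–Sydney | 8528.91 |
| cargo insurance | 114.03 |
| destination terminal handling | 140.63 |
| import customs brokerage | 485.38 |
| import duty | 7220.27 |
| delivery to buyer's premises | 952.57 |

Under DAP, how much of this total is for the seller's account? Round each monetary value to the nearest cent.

Seller's account: USD 113581.72

DAP: the seller bears all costs to the named destination except import duty and clearance.
Seller's account: goods 101578.32 + inland to port 1576.97 + export clearance 407.17 + origin terminal 283.12 + freight 8528.91 + insurance 114.03 + destination terminal 140.63 + delivery 952.57 = 113581.72
Buyer's account: brokerage 485.38 + duty 7220.27 = 7705.65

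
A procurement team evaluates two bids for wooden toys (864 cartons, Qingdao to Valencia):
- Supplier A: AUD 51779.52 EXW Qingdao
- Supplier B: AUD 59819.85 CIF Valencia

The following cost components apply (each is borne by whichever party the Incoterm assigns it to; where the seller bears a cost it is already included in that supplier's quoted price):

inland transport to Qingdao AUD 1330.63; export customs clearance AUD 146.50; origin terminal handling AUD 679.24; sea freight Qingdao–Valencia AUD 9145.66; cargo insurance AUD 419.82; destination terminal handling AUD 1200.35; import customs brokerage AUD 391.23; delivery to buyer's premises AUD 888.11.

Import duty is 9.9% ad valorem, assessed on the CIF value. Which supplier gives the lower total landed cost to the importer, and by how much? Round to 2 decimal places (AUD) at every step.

Supplier B is cheaper by AUD 4045.99

Supplier A (EXW):
CIF value = EXW price + inland to port + export clearance + origin terminal + freight + insurance = 51779.52 + 1330.63 + 146.50 + 679.24 + 9145.66 + 419.82 = 63501.37
Import duty = 63501.37 × 9.9% = 6286.64
Buyer bears (A): 1330.63 + 146.50 + 679.24 + 9145.66 + 419.82 + 1200.35 + 391.23 + 888.11 = 14201.54
Landed cost (A) = invoice 51779.52 + 14201.54 + duty 6286.64 = 72267.70
Supplier B (CIF):
The CIF price already equals the CIF value: 59819.85
Import duty = 59819.85 × 9.9% = 5922.17
Buyer bears (B): 1200.35 + 391.23 + 888.11 = 2479.69
Landed cost (B) = invoice 59819.85 + 2479.69 + duty 5922.17 = 68221.71
Difference = |72267.70 − 68221.71| = 4045.99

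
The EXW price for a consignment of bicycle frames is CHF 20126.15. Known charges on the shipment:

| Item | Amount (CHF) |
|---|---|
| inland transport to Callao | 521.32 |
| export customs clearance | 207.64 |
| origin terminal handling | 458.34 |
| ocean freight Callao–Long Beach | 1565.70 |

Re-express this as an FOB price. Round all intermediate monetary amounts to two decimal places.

FOB price: CHF 21313.45

Not relevant to the conversion: freight — on the buyer under both terms; not part of either seller's price.
From EXW to FOB, the seller additionally bears: inland to port, export clearance, origin terminal.
FOB price = 20126.15 + 521.32 + 207.64 + 458.34 = 21313.45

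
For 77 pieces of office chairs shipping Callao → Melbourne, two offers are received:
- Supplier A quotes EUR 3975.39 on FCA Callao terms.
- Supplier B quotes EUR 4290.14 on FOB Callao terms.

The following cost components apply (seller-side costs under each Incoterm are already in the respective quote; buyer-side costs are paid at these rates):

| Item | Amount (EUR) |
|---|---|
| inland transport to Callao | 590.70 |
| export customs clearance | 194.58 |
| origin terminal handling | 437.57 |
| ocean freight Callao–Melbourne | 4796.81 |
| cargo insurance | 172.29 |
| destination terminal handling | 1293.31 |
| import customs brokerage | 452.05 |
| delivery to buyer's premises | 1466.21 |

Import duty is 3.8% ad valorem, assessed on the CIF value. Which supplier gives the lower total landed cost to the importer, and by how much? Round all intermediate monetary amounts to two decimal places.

Supplier B is cheaper by EUR 127.49

Supplier A (FCA):
CIF value = FCA price + origin terminal + freight + insurance = 3975.39 + 437.57 + 4796.81 + 172.29 = 9382.06
Import duty = 9382.06 × 3.8% = 356.52
Buyer bears (A): 437.57 + 4796.81 + 172.29 + 1293.31 + 452.05 + 1466.21 = 8618.24
Landed cost (A) = invoice 3975.39 + 8618.24 + duty 356.52 = 12950.15
Supplier B (FOB):
CIF value = FOB price + freight + insurance = 4290.14 + 4796.81 + 172.29 = 9259.24
Import duty = 9259.24 × 3.8% = 351.85
Buyer bears (B): 4796.81 + 172.29 + 1293.31 + 452.05 + 1466.21 = 8180.67
Landed cost (B) = invoice 4290.14 + 8180.67 + duty 351.85 = 12822.66
Difference = |12950.15 − 12822.66| = 127.49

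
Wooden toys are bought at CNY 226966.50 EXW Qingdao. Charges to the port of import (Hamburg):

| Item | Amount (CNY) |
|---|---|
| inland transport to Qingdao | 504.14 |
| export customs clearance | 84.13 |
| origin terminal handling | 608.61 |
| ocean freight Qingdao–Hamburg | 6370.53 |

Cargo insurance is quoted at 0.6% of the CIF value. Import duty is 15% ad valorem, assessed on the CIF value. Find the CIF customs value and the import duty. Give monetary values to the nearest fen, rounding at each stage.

Let C be the CIF value. C = EXW price + pre-shipment costs + freight + 0.6% × C
C − 0.6% × C = 226966.50 + 504.14 + 84.13 + 608.61 + 6370.53
0.994 × C = 234533.91
C = 234533.91 / 0.994 = 235949.61
Insurance premium = 0.6% × 235949.61 = 1415.70
Import duty = 235949.61 × 15% = 35392.44

CIF value: CNY 235949.61; import duty: CNY 35392.44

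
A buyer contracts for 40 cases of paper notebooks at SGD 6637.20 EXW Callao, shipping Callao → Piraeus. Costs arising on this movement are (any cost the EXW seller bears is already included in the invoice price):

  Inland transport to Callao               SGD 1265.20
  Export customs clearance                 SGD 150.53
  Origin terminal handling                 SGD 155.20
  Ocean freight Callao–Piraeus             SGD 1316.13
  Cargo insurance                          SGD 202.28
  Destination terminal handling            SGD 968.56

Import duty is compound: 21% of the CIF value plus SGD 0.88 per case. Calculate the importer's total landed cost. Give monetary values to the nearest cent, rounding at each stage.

Total landed cost: SGD 12772.87

EXW: the seller makes goods available at their premises; the buyer bears all onward costs.
CIF value = EXW price + inland to port + export clearance + origin terminal + freight + insurance = 6637.20 + 1265.20 + 150.53 + 155.20 + 1316.13 + 202.28 = 9726.54
Ad valorem component: 9726.54 × 21% = 2042.57
Specific component: 40 × 0.88 = 35.20
Import duty = 2042.57 + 35.20 = 2077.77
Buyer bears: inland to port 1265.20 + export clearance 150.53 + origin terminal 155.20 + freight 1316.13 + insurance 202.28 + destination terminal 968.56 + duty 2077.77 = 6135.67
Landed cost = invoice 6637.20 + 6135.67 = 12772.87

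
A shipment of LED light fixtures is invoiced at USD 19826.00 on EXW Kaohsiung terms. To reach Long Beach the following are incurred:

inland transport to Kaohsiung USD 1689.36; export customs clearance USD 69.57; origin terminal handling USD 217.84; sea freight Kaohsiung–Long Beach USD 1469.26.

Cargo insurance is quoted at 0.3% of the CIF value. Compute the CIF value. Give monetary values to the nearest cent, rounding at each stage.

Let C be the CIF value. C = EXW price + pre-shipment costs + freight + 0.3% × C
C − 0.3% × C = 19826.00 + 1689.36 + 69.57 + 217.84 + 1469.26
0.997 × C = 23272.03
C = 23272.03 / 0.997 = 23342.06
Insurance premium = 0.3% × 23342.06 = 70.03

CIF value: USD 23342.06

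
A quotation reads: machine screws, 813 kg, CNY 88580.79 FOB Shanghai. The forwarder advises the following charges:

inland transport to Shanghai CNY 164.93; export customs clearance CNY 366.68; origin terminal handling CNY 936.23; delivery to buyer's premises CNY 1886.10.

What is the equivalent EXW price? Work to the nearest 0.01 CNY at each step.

Not relevant to the conversion: delivery — on the buyer under both terms; not part of either seller's price.
From FOB to EXW, the seller no longer bears: inland to port, export clearance, origin terminal.
EXW price = 88580.79 − 164.93 − 366.68 − 936.23 = 87112.95

EXW price: CNY 87112.95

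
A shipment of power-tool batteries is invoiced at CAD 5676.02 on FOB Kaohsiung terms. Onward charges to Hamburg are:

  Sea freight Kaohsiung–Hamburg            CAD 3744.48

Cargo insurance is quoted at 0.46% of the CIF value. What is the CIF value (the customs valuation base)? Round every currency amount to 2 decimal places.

CIF value: CAD 9464.03

Let C be the CIF value. C = FOB price + freight + 0.46% × C
C − 0.46% × C = 5676.02 + 3744.48
0.9954 × C = 9420.50
C = 9420.50 / 0.9954 = 9464.03
Insurance premium = 0.46% × 9464.03 = 43.53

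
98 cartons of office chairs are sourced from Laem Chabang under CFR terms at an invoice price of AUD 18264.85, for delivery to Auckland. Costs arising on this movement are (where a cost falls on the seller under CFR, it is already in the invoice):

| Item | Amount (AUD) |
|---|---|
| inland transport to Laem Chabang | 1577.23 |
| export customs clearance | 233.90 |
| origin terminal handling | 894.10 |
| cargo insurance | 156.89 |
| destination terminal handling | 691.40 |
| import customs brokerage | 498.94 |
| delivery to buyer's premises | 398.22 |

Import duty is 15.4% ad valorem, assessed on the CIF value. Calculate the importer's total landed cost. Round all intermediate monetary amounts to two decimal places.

Total landed cost: AUD 22847.25

CFR: the seller pays costs through ocean freight to the destination port, but not insurance.
Already in the invoice (seller's account under CFR): inland to port, export clearance, origin terminal — exclude.
CIF value = CFR price + insurance = 18264.85 + 156.89 = 18421.74
Import duty = 18421.74 × 15.4% = 2836.95
Buyer bears: insurance 156.89 + destination terminal 691.40 + brokerage 498.94 + delivery 398.22 + duty 2836.95 = 4582.40
Landed cost = invoice 18264.85 + 4582.40 = 22847.25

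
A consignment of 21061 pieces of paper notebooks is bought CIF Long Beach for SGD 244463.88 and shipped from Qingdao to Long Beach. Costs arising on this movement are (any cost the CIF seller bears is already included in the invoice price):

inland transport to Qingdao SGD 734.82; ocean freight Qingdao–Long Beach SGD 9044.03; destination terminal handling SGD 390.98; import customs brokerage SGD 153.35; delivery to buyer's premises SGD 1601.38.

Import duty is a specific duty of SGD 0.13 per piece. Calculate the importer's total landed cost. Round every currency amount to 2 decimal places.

Total landed cost: SGD 249347.52

CIF: the seller pays costs through ocean freight and marine insurance to the destination port.
Already in the invoice (seller's account under CIF): inland to port, freight — exclude.
The CIF price already equals the CIF value: 244463.88
Import duty = 21061 × 0.13 = 2737.93
Buyer bears: destination terminal 390.98 + brokerage 153.35 + delivery 1601.38 + duty 2737.93 = 4883.64
Landed cost = invoice 244463.88 + 4883.64 = 249347.52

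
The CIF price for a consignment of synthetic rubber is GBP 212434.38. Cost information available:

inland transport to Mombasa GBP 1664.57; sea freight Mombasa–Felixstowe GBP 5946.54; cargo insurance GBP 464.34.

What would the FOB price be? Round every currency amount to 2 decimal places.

Not relevant to the conversion: inland to port — on the seller under both CIF and FOB; already in the CIF price and stays in the FOB price.
From CIF to FOB, the seller no longer bears: freight, insurance.
FOB price = 212434.38 − 5946.54 − 464.34 = 206023.50

FOB price: GBP 206023.50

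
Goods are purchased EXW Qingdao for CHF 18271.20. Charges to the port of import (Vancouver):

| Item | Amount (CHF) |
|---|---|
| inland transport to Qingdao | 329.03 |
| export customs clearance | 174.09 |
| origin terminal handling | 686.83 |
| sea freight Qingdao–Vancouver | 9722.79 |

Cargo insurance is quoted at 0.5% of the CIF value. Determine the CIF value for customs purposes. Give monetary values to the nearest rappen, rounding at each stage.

Let C be the CIF value. C = EXW price + pre-shipment costs + freight + 0.5% × C
C − 0.5% × C = 18271.20 + 329.03 + 174.09 + 686.83 + 9722.79
0.995 × C = 29183.94
C = 29183.94 / 0.995 = 29330.59
Insurance premium = 0.5% × 29330.59 = 146.65

CIF value: CHF 29330.59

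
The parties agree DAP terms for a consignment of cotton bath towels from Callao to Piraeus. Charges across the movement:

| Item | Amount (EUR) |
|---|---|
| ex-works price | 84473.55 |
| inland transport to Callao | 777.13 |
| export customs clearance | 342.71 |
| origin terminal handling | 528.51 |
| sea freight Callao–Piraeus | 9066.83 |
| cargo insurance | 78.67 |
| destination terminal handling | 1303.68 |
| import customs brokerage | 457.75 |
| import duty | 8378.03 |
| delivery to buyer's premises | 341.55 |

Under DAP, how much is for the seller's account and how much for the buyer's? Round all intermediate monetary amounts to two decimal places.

DAP: the seller bears all costs to the named destination except import duty and clearance.
Seller's account: goods 84473.55 + inland to port 777.13 + export clearance 342.71 + origin terminal 528.51 + freight 9066.83 + insurance 78.67 + destination terminal 1303.68 + delivery 341.55 = 96912.63
Buyer's account: brokerage 457.75 + duty 8378.03 = 8835.78

Seller: EUR 96912.63; buyer: EUR 8835.78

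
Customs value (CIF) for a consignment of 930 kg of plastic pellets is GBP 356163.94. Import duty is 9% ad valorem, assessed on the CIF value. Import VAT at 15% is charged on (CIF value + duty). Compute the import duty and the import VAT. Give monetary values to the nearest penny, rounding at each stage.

Import duty: GBP 32054.75; import VAT: GBP 58232.80

Import duty = 356163.94 × 9% = 32054.75
VAT base = CIF + duty = 356163.94 + 32054.75 = 388218.69
Import VAT = 388218.69 × 15% = 58232.80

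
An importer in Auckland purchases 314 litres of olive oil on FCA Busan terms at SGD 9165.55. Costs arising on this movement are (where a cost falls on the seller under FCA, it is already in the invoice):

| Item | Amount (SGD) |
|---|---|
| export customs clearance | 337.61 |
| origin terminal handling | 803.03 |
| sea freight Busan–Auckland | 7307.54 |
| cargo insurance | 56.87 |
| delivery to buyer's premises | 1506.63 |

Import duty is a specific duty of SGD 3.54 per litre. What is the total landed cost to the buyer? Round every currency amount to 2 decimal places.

Total landed cost: SGD 19951.18

FCA: the seller delivers export-cleared goods to the carrier; the buyer bears costs from that point.
Already in the invoice (seller's account under FCA): export clearance — exclude.
CIF value = FCA price + origin terminal + freight + insurance = 9165.55 + 803.03 + 7307.54 + 56.87 = 17332.99
Import duty = 314 × 3.54 = 1111.56
Buyer bears: origin terminal 803.03 + freight 7307.54 + insurance 56.87 + delivery 1506.63 + duty 1111.56 = 10785.63
Landed cost = invoice 9165.55 + 10785.63 = 19951.18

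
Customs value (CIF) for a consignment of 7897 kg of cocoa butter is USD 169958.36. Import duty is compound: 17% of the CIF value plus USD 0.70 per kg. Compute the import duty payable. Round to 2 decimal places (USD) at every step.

Ad valorem component: 169958.36 × 17% = 28892.92
Specific component: 7897 × 0.70 = 5527.90
Import duty = 28892.92 + 5527.90 = 34420.82

Import duty: USD 34420.82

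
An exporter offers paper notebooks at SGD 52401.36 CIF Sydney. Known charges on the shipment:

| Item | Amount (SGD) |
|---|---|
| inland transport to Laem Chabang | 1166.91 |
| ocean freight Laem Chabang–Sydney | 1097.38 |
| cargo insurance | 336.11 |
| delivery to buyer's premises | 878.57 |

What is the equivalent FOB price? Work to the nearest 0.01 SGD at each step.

Not relevant to the conversion: inland to port — on the seller under both CIF and FOB; already in the CIF price and stays in the FOB price. delivery — on the buyer under both terms; not part of either seller's price.
From CIF to FOB, the seller no longer bears: freight, insurance.
FOB price = 52401.36 − 1097.38 − 336.11 = 50967.87

FOB price: SGD 50967.87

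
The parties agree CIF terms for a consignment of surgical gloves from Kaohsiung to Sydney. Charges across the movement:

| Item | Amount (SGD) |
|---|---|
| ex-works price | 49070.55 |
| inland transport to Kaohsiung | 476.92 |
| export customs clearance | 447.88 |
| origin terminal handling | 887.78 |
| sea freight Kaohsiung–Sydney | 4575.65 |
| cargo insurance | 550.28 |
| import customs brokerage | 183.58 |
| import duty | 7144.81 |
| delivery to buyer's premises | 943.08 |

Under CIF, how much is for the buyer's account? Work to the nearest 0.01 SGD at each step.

Buyer's account: SGD 8271.47

CIF: the seller pays costs through ocean freight and marine insurance to the destination port.
Seller's account: goods 49070.55 + inland to port 476.92 + export clearance 447.88 + origin terminal 887.78 + freight 4575.65 + insurance 550.28 = 56009.06
Buyer's account: brokerage 183.58 + duty 7144.81 + delivery 943.08 = 8271.47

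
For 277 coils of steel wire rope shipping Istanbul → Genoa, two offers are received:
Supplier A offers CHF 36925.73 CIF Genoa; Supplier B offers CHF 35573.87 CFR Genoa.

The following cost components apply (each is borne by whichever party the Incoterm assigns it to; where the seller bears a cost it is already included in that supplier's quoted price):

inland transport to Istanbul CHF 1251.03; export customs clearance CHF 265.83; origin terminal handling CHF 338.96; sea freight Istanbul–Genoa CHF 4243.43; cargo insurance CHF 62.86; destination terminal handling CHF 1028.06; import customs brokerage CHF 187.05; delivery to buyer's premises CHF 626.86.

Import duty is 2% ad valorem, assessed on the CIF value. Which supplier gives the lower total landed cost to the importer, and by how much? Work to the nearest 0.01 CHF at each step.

Supplier B is cheaper by CHF 1314.78

Supplier A (CIF):
The CIF price already equals the CIF value: 36925.73
Import duty = 36925.73 × 2% = 738.51
Buyer bears (A): 1028.06 + 187.05 + 626.86 = 1841.97
Landed cost (A) = invoice 36925.73 + 1841.97 + duty 738.51 = 39506.21
Supplier B (CFR):
CIF value = CFR price + insurance = 35573.87 + 62.86 = 35636.73
Import duty = 35636.73 × 2% = 712.73
Buyer bears (B): 62.86 + 1028.06 + 187.05 + 626.86 = 1904.83
Landed cost (B) = invoice 35573.87 + 1904.83 + duty 712.73 = 38191.43
Difference = |39506.21 − 38191.43| = 1314.78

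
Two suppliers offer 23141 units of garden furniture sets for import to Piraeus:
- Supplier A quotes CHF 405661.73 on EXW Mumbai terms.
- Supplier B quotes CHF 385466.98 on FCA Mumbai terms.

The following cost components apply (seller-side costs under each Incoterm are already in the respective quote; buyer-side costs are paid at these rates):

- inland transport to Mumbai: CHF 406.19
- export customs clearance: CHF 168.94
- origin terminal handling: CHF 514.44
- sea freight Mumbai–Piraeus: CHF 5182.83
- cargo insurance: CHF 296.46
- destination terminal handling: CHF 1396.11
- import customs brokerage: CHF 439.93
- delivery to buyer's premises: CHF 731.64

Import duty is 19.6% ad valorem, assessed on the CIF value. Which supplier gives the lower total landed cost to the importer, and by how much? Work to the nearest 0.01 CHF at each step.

Supplier B is cheaper by CHF 24840.78

Supplier A (EXW):
CIF value = EXW price + inland to port + export clearance + origin terminal + freight + insurance = 405661.73 + 406.19 + 168.94 + 514.44 + 5182.83 + 296.46 = 412230.59
Import duty = 412230.59 × 19.6% = 80797.20
Buyer bears (A): 406.19 + 168.94 + 514.44 + 5182.83 + 296.46 + 1396.11 + 439.93 + 731.64 = 9136.54
Landed cost (A) = invoice 405661.73 + 9136.54 + duty 80797.20 = 495595.47
Supplier B (FCA):
CIF value = FCA price + origin terminal + freight + insurance = 385466.98 + 514.44 + 5182.83 + 296.46 = 391460.71
Import duty = 391460.71 × 19.6% = 76726.30
Buyer bears (B): 514.44 + 5182.83 + 296.46 + 1396.11 + 439.93 + 731.64 = 8561.41
Landed cost (B) = invoice 385466.98 + 8561.41 + duty 76726.30 = 470754.69
Difference = |495595.47 − 470754.69| = 24840.78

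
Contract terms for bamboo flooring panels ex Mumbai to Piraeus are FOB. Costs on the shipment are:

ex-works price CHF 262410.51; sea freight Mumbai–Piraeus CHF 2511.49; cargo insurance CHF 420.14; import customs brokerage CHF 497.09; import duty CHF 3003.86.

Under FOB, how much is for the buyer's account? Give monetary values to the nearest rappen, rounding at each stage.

FOB: the seller bears costs until goods are on board at the origin port; the buyer bears freight, insurance and all costs thereafter.
Seller's account: goods 262410.51 = 262410.51
Buyer's account: freight 2511.49 + insurance 420.14 + brokerage 497.09 + duty 3003.86 = 6432.58

Buyer's account: CHF 6432.58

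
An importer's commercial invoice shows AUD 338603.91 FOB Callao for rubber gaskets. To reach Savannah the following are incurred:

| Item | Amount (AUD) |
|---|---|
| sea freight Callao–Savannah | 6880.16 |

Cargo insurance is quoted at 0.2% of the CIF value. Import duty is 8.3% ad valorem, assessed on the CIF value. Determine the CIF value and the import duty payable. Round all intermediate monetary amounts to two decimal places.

CIF value: AUD 346176.42; import duty: AUD 28732.64

Let C be the CIF value. C = FOB price + freight + 0.2% × C
C − 0.2% × C = 338603.91 + 6880.16
0.998 × C = 345484.07
C = 345484.07 / 0.998 = 346176.42
Insurance premium = 0.2% × 346176.42 = 692.35
Import duty = 346176.42 × 8.3% = 28732.64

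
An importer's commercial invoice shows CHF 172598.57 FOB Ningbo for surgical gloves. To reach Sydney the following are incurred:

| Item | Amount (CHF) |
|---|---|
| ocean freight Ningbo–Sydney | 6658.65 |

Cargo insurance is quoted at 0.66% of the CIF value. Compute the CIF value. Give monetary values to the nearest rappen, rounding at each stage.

Let C be the CIF value. C = FOB price + freight + 0.66% × C
C − 0.66% × C = 172598.57 + 6658.65
0.9934 × C = 179257.22
C = 179257.22 / 0.9934 = 180448.18
Insurance premium = 0.66% × 180448.18 = 1190.96

CIF value: CHF 180448.18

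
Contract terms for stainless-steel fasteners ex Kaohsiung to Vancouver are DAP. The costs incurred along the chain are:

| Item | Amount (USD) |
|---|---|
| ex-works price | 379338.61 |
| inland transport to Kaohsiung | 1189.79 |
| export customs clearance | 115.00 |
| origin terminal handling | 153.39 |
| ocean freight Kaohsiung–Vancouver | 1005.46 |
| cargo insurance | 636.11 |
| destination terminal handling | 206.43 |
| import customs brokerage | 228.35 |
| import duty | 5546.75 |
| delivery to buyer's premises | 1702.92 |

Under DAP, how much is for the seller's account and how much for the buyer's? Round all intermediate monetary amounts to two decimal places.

Seller: USD 384347.71; buyer: USD 5775.10

DAP: the seller bears all costs to the named destination except import duty and clearance.
Seller's account: goods 379338.61 + inland to port 1189.79 + export clearance 115.00 + origin terminal 153.39 + freight 1005.46 + insurance 636.11 + destination terminal 206.43 + delivery 1702.92 = 384347.71
Buyer's account: brokerage 228.35 + duty 5546.75 = 5775.10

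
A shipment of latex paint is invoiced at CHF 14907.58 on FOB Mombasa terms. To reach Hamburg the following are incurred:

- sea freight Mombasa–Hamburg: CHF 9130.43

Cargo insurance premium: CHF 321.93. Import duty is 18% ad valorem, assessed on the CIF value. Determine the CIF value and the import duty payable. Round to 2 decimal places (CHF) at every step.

CIF = FOB price + freight + insurance
CIF = 14907.58 + 9130.43 + 321.93 = 24359.94
Import duty = 24359.94 × 18% = 4384.79

CIF value: CHF 24359.94; import duty: CHF 4384.79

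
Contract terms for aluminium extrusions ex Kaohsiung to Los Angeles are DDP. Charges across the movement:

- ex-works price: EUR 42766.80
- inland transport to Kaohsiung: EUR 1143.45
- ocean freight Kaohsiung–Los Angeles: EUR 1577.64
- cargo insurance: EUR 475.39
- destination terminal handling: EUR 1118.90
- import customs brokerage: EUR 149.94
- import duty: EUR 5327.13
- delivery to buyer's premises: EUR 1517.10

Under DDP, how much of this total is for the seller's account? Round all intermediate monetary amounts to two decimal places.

Seller's account: EUR 54076.35

DDP: the seller bears all costs including import duty.
Seller's account: goods 42766.80 + inland to port 1143.45 + freight 1577.64 + insurance 475.39 + destination terminal 1118.90 + brokerage 149.94 + duty 5327.13 + delivery 1517.10 = 54076.35
Buyer's account: 0.00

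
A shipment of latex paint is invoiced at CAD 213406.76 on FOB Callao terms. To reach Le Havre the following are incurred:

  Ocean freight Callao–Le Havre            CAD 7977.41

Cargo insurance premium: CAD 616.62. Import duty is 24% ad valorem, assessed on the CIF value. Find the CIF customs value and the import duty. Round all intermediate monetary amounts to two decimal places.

CIF = FOB price + freight + insurance
CIF = 213406.76 + 7977.41 + 616.62 = 222000.79
Import duty = 222000.79 × 24% = 53280.19

CIF value: CAD 222000.79; import duty: CAD 53280.19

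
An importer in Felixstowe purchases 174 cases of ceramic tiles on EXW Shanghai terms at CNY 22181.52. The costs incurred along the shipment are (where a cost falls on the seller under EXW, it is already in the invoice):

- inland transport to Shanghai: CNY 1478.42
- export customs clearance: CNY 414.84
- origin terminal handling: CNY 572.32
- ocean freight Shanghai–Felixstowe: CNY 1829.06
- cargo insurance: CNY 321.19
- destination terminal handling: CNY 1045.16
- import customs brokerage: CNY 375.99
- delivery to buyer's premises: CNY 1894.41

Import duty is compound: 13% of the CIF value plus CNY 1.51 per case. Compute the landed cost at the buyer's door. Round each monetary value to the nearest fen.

EXW: the seller makes goods available at their premises; the buyer bears all onward costs.
CIF value = EXW price + inland to port + export clearance + origin terminal + freight + insurance = 22181.52 + 1478.42 + 414.84 + 572.32 + 1829.06 + 321.19 = 26797.35
Ad valorem component: 26797.35 × 13% = 3483.66
Specific component: 174 × 1.51 = 262.74
Import duty = 3483.66 + 262.74 = 3746.40
Buyer bears: inland to port 1478.42 + export clearance 414.84 + origin terminal 572.32 + freight 1829.06 + insurance 321.19 + destination terminal 1045.16 + brokerage 375.99 + delivery 1894.41 + duty 3746.40 = 11677.79
Landed cost = invoice 22181.52 + 11677.79 = 33859.31

Total landed cost: CNY 33859.31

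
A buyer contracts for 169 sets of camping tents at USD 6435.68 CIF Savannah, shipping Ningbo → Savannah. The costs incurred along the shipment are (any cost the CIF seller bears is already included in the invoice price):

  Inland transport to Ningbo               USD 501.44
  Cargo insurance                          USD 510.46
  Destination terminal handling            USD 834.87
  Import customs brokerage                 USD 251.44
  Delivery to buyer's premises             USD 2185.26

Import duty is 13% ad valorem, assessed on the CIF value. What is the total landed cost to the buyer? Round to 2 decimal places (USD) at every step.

Total landed cost: USD 10543.89

CIF: the seller pays costs through ocean freight and marine insurance to the destination port.
Already in the invoice (seller's account under CIF): inland to port, insurance — exclude.
The CIF price already equals the CIF value: 6435.68
Import duty = 6435.68 × 13% = 836.64
Buyer bears: destination terminal 834.87 + brokerage 251.44 + delivery 2185.26 + duty 836.64 = 4108.21
Landed cost = invoice 6435.68 + 4108.21 = 10543.89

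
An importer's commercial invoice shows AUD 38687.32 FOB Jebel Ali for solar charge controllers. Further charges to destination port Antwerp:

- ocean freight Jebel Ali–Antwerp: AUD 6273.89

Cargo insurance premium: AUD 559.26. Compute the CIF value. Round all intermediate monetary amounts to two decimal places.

CIF = FOB price + freight + insurance
CIF = 38687.32 + 6273.89 + 559.26 = 45520.47

CIF value: AUD 45520.47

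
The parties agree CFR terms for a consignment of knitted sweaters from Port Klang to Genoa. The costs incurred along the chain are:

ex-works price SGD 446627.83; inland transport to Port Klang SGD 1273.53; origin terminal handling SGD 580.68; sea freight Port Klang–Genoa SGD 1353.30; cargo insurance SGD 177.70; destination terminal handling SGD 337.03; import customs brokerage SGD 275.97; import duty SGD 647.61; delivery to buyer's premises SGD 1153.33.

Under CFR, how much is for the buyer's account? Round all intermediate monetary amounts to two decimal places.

Buyer's account: SGD 2591.64

CFR: the seller pays costs through ocean freight to the destination port, but not insurance.
Seller's account: goods 446627.83 + inland to port 1273.53 + origin terminal 580.68 + freight 1353.30 = 449835.34
Buyer's account: insurance 177.70 + destination terminal 337.03 + brokerage 275.97 + duty 647.61 + delivery 1153.33 = 2591.64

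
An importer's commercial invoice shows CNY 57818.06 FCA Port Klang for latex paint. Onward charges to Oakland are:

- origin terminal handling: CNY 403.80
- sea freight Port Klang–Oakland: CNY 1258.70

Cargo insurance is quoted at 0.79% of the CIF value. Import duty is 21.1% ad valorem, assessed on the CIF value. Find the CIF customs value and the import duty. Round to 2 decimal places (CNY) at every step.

Let C be the CIF value. C = FCA price + pre-shipment costs + freight + 0.79% × C
C − 0.79% × C = 57818.06 + 403.80 + 1258.70
0.9921 × C = 59480.56
C = 59480.56 / 0.9921 = 59954.20
Insurance premium = 0.79% × 59954.20 = 473.64
Import duty = 59954.20 × 21.1% = 12650.34

CIF value: CNY 59954.20; import duty: CNY 12650.34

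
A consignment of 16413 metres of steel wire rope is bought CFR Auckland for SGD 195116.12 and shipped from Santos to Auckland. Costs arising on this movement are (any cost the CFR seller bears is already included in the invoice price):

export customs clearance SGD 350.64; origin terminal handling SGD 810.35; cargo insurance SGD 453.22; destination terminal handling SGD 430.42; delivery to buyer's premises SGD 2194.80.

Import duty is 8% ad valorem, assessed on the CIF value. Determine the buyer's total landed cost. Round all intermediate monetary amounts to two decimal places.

Total landed cost: SGD 213840.11

CFR: the seller pays costs through ocean freight to the destination port, but not insurance.
Already in the invoice (seller's account under CFR): export clearance, origin terminal — exclude.
CIF value = CFR price + insurance = 195116.12 + 453.22 = 195569.34
Import duty = 195569.34 × 8% = 15645.55
Buyer bears: insurance 453.22 + destination terminal 430.42 + delivery 2194.80 + duty 15645.55 = 18723.99
Landed cost = invoice 195116.12 + 18723.99 = 213840.11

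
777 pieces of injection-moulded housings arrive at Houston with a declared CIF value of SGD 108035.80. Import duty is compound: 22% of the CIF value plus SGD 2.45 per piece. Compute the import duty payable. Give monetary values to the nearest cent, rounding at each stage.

Ad valorem component: 108035.80 × 22% = 23767.88
Specific component: 777 × 2.45 = 1903.65
Import duty = 23767.88 + 1903.65 = 25671.53

Import duty: SGD 25671.53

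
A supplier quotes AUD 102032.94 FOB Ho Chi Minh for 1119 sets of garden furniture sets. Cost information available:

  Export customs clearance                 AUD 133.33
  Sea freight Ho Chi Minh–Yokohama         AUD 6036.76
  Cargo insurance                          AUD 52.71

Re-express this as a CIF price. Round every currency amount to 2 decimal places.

CIF price: AUD 108122.41

Not relevant to the conversion: export clearance — on the seller under both FOB and CIF; already in the FOB price and stays in the CIF price.
From FOB to CIF, the seller additionally bears: freight, insurance.
CIF price = 102032.94 + 6036.76 + 52.71 = 108122.41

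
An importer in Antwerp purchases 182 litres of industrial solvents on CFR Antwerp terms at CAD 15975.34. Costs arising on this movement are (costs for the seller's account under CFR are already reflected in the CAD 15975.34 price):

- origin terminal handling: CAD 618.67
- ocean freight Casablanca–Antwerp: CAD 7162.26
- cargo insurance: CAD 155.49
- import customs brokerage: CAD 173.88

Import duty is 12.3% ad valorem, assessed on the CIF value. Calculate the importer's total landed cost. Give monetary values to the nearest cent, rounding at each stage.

Total landed cost: CAD 18288.80

CFR: the seller pays costs through ocean freight to the destination port, but not insurance.
Already in the invoice (seller's account under CFR): origin terminal, freight — exclude.
CIF value = CFR price + insurance = 15975.34 + 155.49 = 16130.83
Import duty = 16130.83 × 12.3% = 1984.09
Buyer bears: insurance 155.49 + brokerage 173.88 + duty 1984.09 = 2313.46
Landed cost = invoice 15975.34 + 2313.46 = 18288.80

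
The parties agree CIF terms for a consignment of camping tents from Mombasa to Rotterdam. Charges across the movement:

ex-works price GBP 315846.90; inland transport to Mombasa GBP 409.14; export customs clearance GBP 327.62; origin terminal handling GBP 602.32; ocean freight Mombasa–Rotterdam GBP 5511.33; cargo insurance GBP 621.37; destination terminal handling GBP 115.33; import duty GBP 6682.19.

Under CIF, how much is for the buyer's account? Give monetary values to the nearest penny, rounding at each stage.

CIF: the seller pays costs through ocean freight and marine insurance to the destination port.
Seller's account: goods 315846.90 + inland to port 409.14 + export clearance 327.62 + origin terminal 602.32 + freight 5511.33 + insurance 621.37 = 323318.68
Buyer's account: destination terminal 115.33 + duty 6682.19 = 6797.52

Buyer's account: GBP 6797.52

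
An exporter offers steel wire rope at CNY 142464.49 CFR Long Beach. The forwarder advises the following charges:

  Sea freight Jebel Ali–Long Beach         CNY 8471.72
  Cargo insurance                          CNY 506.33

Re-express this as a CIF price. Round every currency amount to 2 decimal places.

CIF price: CNY 142970.82

Not relevant to the conversion: freight — on the seller under both CFR and CIF; already in the CFR price and stays in the CIF price.
From CFR to CIF, the seller additionally bears: insurance.
CIF price = 142464.49 + 506.33 = 142970.82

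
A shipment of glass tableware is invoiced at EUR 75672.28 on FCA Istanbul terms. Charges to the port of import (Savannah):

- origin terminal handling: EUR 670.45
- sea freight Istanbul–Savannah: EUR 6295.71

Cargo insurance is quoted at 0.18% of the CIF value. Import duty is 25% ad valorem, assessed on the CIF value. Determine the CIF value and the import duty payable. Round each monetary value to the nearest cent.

CIF value: EUR 82787.46; import duty: EUR 20696.87

Let C be the CIF value. C = FCA price + pre-shipment costs + freight + 0.18% × C
C − 0.18% × C = 75672.28 + 670.45 + 6295.71
0.9982 × C = 82638.44
C = 82638.44 / 0.9982 = 82787.46
Insurance premium = 0.18% × 82787.46 = 149.02
Import duty = 82787.46 × 25% = 20696.87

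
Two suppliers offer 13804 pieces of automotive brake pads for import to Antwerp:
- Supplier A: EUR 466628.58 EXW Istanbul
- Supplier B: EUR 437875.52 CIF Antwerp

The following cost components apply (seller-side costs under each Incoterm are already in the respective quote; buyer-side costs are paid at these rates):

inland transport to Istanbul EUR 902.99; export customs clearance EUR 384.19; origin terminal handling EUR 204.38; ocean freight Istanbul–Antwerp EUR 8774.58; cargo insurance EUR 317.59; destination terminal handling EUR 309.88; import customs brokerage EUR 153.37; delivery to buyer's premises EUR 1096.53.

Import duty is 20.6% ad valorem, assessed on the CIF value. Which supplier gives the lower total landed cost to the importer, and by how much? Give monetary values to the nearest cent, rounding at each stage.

Supplier B is cheaper by EUR 47440.17

Supplier A (EXW):
CIF value = EXW price + inland to port + export clearance + origin terminal + freight + insurance = 466628.58 + 902.99 + 384.19 + 204.38 + 8774.58 + 317.59 = 477212.31
Import duty = 477212.31 × 20.6% = 98305.74
Buyer bears (A): 902.99 + 384.19 + 204.38 + 8774.58 + 317.59 + 309.88 + 153.37 + 1096.53 = 12143.51
Landed cost (A) = invoice 466628.58 + 12143.51 + duty 98305.74 = 577077.83
Supplier B (CIF):
The CIF price already equals the CIF value: 437875.52
Import duty = 437875.52 × 20.6% = 90202.36
Buyer bears (B): 309.88 + 153.37 + 1096.53 = 1559.78
Landed cost (B) = invoice 437875.52 + 1559.78 + duty 90202.36 = 529637.66
Difference = |577077.83 − 529637.66| = 47440.17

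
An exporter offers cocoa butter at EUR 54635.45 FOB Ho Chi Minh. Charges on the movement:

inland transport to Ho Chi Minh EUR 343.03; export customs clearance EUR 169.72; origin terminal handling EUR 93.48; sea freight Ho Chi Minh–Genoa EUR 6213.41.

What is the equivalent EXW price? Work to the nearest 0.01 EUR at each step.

Not relevant to the conversion: freight — on the buyer under both terms; not part of either seller's price.
From FOB to EXW, the seller no longer bears: inland to port, export clearance, origin terminal.
EXW price = 54635.45 − 343.03 − 169.72 − 93.48 = 54029.22

EXW price: EUR 54029.22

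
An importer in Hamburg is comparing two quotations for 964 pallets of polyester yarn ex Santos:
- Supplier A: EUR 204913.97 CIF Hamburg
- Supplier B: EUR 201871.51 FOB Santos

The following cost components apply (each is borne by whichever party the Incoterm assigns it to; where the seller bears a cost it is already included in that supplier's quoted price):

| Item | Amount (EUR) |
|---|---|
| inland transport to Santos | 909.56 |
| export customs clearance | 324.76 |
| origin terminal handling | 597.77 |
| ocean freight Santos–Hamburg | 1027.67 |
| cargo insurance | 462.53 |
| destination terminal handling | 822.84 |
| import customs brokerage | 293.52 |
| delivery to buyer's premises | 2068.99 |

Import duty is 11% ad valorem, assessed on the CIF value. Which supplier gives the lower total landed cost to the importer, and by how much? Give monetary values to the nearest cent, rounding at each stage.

Supplier B is cheaper by EUR 1723.01

Supplier A (CIF):
The CIF price already equals the CIF value: 204913.97
Import duty = 204913.97 × 11% = 22540.54
Buyer bears (A): 822.84 + 293.52 + 2068.99 = 3185.35
Landed cost (A) = invoice 204913.97 + 3185.35 + duty 22540.54 = 230639.86
Supplier B (FOB):
CIF value = FOB price + freight + insurance = 201871.51 + 1027.67 + 462.53 = 203361.71
Import duty = 203361.71 × 11% = 22369.79
Buyer bears (B): 1027.67 + 462.53 + 822.84 + 293.52 + 2068.99 = 4675.55
Landed cost (B) = invoice 201871.51 + 4675.55 + duty 22369.79 = 228916.85
Difference = |230639.86 − 228916.85| = 1723.01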